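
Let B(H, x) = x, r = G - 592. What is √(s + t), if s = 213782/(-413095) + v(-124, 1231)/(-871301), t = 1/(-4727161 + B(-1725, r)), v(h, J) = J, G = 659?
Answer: I*√1502208371715226414685011573707321690/1701423352762704930 ≈ 0.72037*I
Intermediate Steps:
r = 67 (r = 659 - 592 = 67)
t = -1/4727094 (t = 1/(-4727161 + 67) = 1/(-4727094) = -1/4727094 ≈ -2.1155e-7)
s = -186776990327/359930086595 (s = 213782/(-413095) + 1231/(-871301) = 213782*(-1/413095) + 1231*(-1/871301) = -213782/413095 - 1231/871301 = -186776990327/359930086595 ≈ -0.51893)
√(s + t) = √(-186776990327/359930086595 - 1/4727094) = √(-882912750242906333/1701423352762704930) = I*√1502208371715226414685011573707321690/1701423352762704930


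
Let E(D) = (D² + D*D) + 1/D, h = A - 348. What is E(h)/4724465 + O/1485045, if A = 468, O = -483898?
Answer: -17947118849557/56128345007400 ≈ -0.31975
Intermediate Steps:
h = 120 (h = 468 - 348 = 120)
E(D) = 1/D + 2*D² (E(D) = (D² + D²) + 1/D = 2*D² + 1/D = 1/D + 2*D²)
E(h)/4724465 + O/1485045 = ((1 + 2*120³)/120)/4724465 - 483898/1485045 = ((1 + 2*1728000)/120)*(1/4724465) - 483898*1/1485045 = ((1 + 3456000)/120)*(1/4724465) - 483898/1485045 = ((1/120)*3456001)*(1/4724465) - 483898/1485045 = (3456001/120)*(1/4724465) - 483898/1485045 = 3456001/566935800 - 483898/1485045 = -17947118849557/56128345007400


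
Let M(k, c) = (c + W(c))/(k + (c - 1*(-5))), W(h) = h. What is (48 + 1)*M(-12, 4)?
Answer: -392/3 ≈ -130.67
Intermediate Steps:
M(k, c) = 2*c/(5 + c + k) (M(k, c) = (c + c)/(k + (c - 1*(-5))) = (2*c)/(k + (c + 5)) = (2*c)/(k + (5 + c)) = (2*c)/(5 + c + k) = 2*c/(5 + c + k))
(48 + 1)*M(-12, 4) = (48 + 1)*(2*4/(5 + 4 - 12)) = 49*(2*4/(-3)) = 49*(2*4*(-⅓)) = 49*(-8/3) = -392/3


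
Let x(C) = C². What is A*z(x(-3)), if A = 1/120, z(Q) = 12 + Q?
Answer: 7/40 ≈ 0.17500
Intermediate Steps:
A = 1/120 ≈ 0.0083333
A*z(x(-3)) = (12 + (-3)²)/120 = (12 + 9)/120 = (1/120)*21 = 7/40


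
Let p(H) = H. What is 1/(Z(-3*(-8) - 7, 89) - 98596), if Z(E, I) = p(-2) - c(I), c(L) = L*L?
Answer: -1/106519 ≈ -9.3880e-6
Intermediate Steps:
c(L) = L²
Z(E, I) = -2 - I²
1/(Z(-3*(-8) - 7, 89) - 98596) = 1/((-2 - 1*89²) - 98596) = 1/((-2 - 1*7921) - 98596) = 1/((-2 - 7921) - 98596) = 1/(-7923 - 98596) = 1/(-106519) = -1/106519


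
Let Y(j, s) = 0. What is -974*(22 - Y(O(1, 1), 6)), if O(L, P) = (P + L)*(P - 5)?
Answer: -21428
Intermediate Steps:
O(L, P) = (-5 + P)*(L + P) (O(L, P) = (L + P)*(-5 + P) = (-5 + P)*(L + P))
-974*(22 - Y(O(1, 1), 6)) = -974*(22 - 1*0) = -974*(22 + 0) = -974*22 = -21428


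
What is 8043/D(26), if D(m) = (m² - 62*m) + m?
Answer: -1149/130 ≈ -8.8385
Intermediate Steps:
D(m) = m² - 61*m
8043/D(26) = 8043/((26*(-61 + 26))) = 8043/((26*(-35))) = 8043/(-910) = 8043*(-1/910) = -1149/130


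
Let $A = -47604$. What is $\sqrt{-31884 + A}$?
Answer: $24 i \sqrt{138} \approx 281.94 i$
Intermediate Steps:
$\sqrt{-31884 + A} = \sqrt{-31884 - 47604} = \sqrt{-79488} = 24 i \sqrt{138}$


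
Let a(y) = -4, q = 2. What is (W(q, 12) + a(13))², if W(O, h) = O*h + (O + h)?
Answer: 1156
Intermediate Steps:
W(O, h) = O + h + O*h
(W(q, 12) + a(13))² = ((2 + 12 + 2*12) - 4)² = ((2 + 12 + 24) - 4)² = (38 - 4)² = 34² = 1156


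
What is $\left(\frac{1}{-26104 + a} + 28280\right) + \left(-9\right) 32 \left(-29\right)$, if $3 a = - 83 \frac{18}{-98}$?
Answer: $\frac{46846723255}{1278847} \approx 36632.0$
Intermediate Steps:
$a = \frac{249}{49}$ ($a = \frac{\left(-83\right) \frac{18}{-98}}{3} = \frac{\left(-83\right) 18 \left(- \frac{1}{98}\right)}{3} = \frac{\left(-83\right) \left(- \frac{9}{49}\right)}{3} = \frac{1}{3} \cdot \frac{747}{49} = \frac{249}{49} \approx 5.0816$)
$\left(\frac{1}{-26104 + a} + 28280\right) + \left(-9\right) 32 \left(-29\right) = \left(\frac{1}{-26104 + \frac{249}{49}} + 28280\right) + \left(-9\right) 32 \left(-29\right) = \left(\frac{1}{- \frac{1278847}{49}} + 28280\right) - -8352 = \left(- \frac{49}{1278847} + 28280\right) + 8352 = \frac{36165793111}{1278847} + 8352 = \frac{46846723255}{1278847}$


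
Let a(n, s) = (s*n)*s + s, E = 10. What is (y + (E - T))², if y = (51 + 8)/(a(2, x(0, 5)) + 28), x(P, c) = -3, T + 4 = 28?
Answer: 294849/1849 ≈ 159.46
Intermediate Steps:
T = 24 (T = -4 + 28 = 24)
a(n, s) = s + n*s² (a(n, s) = (n*s)*s + s = n*s² + s = s + n*s²)
y = 59/43 (y = (51 + 8)/(-3*(1 + 2*(-3)) + 28) = 59/(-3*(1 - 6) + 28) = 59/(-3*(-5) + 28) = 59/(15 + 28) = 59/43 ≈ 1.3721)
(y + (E - T))² = (59/43 + (10 - 1*24))² = (59/43 + (10 - 24))² = (59/43 - 14)² = (-543/43)² = 294849/1849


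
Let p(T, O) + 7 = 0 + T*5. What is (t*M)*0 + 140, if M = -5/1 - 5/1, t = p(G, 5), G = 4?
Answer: 140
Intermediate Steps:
p(T, O) = -7 + 5*T (p(T, O) = -7 + (0 + T*5) = -7 + (0 + 5*T) = -7 + 5*T)
t = 13 (t = -7 + 5*4 = -7 + 20 = 13)
M = -10 (M = -5*1 - 5*1 = -5 - 5 = -10)
(t*M)*0 + 140 = (13*(-10))*0 + 140 = -130*0 + 140 = 0 + 140 = 140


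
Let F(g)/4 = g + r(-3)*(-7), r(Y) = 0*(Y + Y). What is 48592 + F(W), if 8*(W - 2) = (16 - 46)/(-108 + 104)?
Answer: 194415/4 ≈ 48604.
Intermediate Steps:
r(Y) = 0 (r(Y) = 0*(2*Y) = 0)
W = 47/16 (W = 2 + ((16 - 46)/(-108 + 104))/8 = 2 + (-30/(-4))/8 = 2 + (-30*(-1/4))/8 = 2 + (1/8)*(15/2) = 2 + 15/16 = 47/16 ≈ 2.9375)
F(g) = 4*g (F(g) = 4*(g + 0*(-7)) = 4*(g + 0) = 4*g)
48592 + F(W) = 48592 + 4*(47/16) = 48592 + 47/4 = 194415/4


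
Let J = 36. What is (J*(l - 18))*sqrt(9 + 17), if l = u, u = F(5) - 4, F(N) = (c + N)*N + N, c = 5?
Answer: 1188*sqrt(26) ≈ 6057.6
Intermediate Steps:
F(N) = N + N*(5 + N) (F(N) = (5 + N)*N + N = N*(5 + N) + N = N + N*(5 + N))
u = 51 (u = 5*(6 + 5) - 4 = 5*11 - 4 = 55 - 4 = 51)
l = 51
(J*(l - 18))*sqrt(9 + 17) = (36*(51 - 18))*sqrt(9 + 17) = (36*33)*sqrt(26) = 1188*sqrt(26)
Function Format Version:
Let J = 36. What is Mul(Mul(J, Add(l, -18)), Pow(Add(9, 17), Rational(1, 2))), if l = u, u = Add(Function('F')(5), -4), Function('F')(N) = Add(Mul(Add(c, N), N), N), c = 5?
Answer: Mul(1188, Pow(26, Rational(1, 2))) ≈ 6057.6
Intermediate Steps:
Function('F')(N) = Add(N, Mul(N, Add(5, N))) (Function('F')(N) = Add(Mul(Add(5, N), N), N) = Add(Mul(N, Add(5, N)), N) = Add(N, Mul(N, Add(5, N))))
u = 51 (u = Add(Mul(5, Add(6, 5)), -4) = Add(Mul(5, 11), -4) = Add(55, -4) = 51)
l = 51
Mul(Mul(J, Add(l, -18)), Pow(Add(9, 17), Rational(1, 2))) = Mul(Mul(36, Add(51, -18)), Pow(Add(9, 17), Rational(1, 2))) = Mul(Mul(36, 33), Pow(26, Rational(1, 2))) = Mul(1188, Pow(26, Rational(1, 2)))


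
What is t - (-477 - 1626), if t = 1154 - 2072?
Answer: 1185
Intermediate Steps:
t = -918
t - (-477 - 1626) = -918 - (-477 - 1626) = -918 - 1*(-2103) = -918 + 2103 = 1185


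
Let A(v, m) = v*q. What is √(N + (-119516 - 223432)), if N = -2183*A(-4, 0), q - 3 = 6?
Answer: 2*I*√66090 ≈ 514.16*I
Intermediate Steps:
q = 9 (q = 3 + 6 = 9)
A(v, m) = 9*v (A(v, m) = v*9 = 9*v)
N = 78588 (N = -19647*(-4) = -2183*(-36) = 78588)
√(N + (-119516 - 223432)) = √(78588 + (-119516 - 223432)) = √(78588 - 342948) = √(-264360) = 2*I*√66090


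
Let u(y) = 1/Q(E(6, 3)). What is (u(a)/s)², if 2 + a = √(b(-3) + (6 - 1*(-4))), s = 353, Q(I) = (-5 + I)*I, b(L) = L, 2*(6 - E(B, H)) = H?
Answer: 16/10093329 ≈ 1.5852e-6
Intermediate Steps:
E(B, H) = 6 - H/2
Q(I) = I*(-5 + I)
a = -2 + √7 (a = -2 + √(-3 + (6 - 1*(-4))) = -2 + √(-3 + (6 + 4)) = -2 + √(-3 + 10) = -2 + √7 ≈ 0.64575)
u(y) = -4/9 (u(y) = 1/((6 - ½*3)*(-5 + (6 - ½*3))) = 1/((6 - 3/2)*(-5 + (6 - 3/2))) = 1/(9*(-5 + 9/2)/2) = 1/((9/2)*(-½)) = 1/(-9/4) = -4/9)
(u(a)/s)² = (-4/9/353)² = (-4/9*1/353)² = (-4/3177)² = 16/10093329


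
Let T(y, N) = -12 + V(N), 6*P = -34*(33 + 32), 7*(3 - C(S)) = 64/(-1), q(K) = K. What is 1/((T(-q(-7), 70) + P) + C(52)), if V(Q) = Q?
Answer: -21/6262 ≈ -0.0033536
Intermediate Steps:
C(S) = 85/7 (C(S) = 3 - 64/(7*(-1)) = 3 - 64*(-1)/7 = 3 - ⅐*(-64) = 3 + 64/7 = 85/7)
P = -1105/3 (P = (-34*(33 + 32))/6 = (-34*65)/6 = (⅙)*(-2210) = -1105/3 ≈ -368.33)
T(y, N) = -12 + N
1/((T(-q(-7), 70) + P) + C(52)) = 1/(((-12 + 70) - 1105/3) + 85/7) = 1/((58 - 1105/3) + 85/7) = 1/(-931/3 + 85/7) = 1/(-6262/21) = -21/6262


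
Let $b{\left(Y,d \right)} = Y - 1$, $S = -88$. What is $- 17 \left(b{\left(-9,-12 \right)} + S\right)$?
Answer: $1666$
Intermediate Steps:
$b{\left(Y,d \right)} = -1 + Y$
$- 17 \left(b{\left(-9,-12 \right)} + S\right) = - 17 \left(\left(-1 - 9\right) - 88\right) = - 17 \left(-10 - 88\right) = \left(-17\right) \left(-98\right) = 1666$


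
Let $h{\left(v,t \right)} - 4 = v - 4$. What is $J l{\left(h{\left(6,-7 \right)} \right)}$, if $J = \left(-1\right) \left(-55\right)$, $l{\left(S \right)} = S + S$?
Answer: $660$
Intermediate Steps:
$h{\left(v,t \right)} = v$ ($h{\left(v,t \right)} = 4 + \left(v - 4\right) = 4 + \left(-4 + v\right) = v$)
$l{\left(S \right)} = 2 S$
$J = 55$
$J l{\left(h{\left(6,-7 \right)} \right)} = 55 \cdot 2 \cdot 6 = 55 \cdot 12 = 660$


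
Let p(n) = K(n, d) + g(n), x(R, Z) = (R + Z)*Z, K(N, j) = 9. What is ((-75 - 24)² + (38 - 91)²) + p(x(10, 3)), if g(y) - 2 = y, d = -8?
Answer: 12660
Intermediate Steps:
g(y) = 2 + y
x(R, Z) = Z*(R + Z)
p(n) = 11 + n (p(n) = 9 + (2 + n) = 11 + n)
((-75 - 24)² + (38 - 91)²) + p(x(10, 3)) = ((-75 - 24)² + (38 - 91)²) + (11 + 3*(10 + 3)) = ((-99)² + (-53)²) + (11 + 3*13) = (9801 + 2809) + (11 + 39) = 12610 + 50 = 12660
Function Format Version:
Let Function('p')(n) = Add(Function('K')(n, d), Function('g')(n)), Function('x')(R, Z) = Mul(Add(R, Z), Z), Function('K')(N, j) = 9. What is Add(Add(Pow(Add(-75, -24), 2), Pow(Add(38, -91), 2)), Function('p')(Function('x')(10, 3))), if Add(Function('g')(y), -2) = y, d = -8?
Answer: 12660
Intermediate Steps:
Function('g')(y) = Add(2, y)
Function('x')(R, Z) = Mul(Z, Add(R, Z))
Function('p')(n) = Add(11, n) (Function('p')(n) = Add(9, Add(2, n)) = Add(11, n))
Add(Add(Pow(Add(-75, -24), 2), Pow(Add(38, -91), 2)), Function('p')(Function('x')(10, 3))) = Add(Add(Pow(Add(-75, -24), 2), Pow(Add(38, -91), 2)), Add(11, Mul(3, Add(10, 3)))) = Add(Add(Pow(-99, 2), Pow(-53, 2)), Add(11, Mul(3, 13))) = Add(Add(9801, 2809), Add(11, 39)) = Add(12610, 50) = 12660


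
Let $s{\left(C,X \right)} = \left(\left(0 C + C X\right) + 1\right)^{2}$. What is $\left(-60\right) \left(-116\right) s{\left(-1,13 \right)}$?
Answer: $1002240$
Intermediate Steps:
$s{\left(C,X \right)} = \left(1 + C X\right)^{2}$ ($s{\left(C,X \right)} = \left(\left(0 + C X\right) + 1\right)^{2} = \left(C X + 1\right)^{2} = \left(1 + C X\right)^{2}$)
$\left(-60\right) \left(-116\right) s{\left(-1,13 \right)} = \left(-60\right) \left(-116\right) \left(1 - 13\right)^{2} = 6960 \left(1 - 13\right)^{2} = 6960 \left(-12\right)^{2} = 6960 \cdot 144 = 1002240$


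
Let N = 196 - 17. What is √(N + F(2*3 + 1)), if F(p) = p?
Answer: √186 ≈ 13.638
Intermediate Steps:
N = 179
√(N + F(2*3 + 1)) = √(179 + (2*3 + 1)) = √(179 + (6 + 1)) = √(179 + 7) = √186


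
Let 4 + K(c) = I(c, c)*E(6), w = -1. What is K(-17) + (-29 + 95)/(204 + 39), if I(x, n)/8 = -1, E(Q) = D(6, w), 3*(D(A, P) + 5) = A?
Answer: 1642/81 ≈ 20.272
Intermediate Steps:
D(A, P) = -5 + A/3
E(Q) = -3 (E(Q) = -5 + (⅓)*6 = -5 + 2 = -3)
I(x, n) = -8 (I(x, n) = 8*(-1) = -8)
K(c) = 20 (K(c) = -4 - 8*(-3) = -4 + 24 = 20)
K(-17) + (-29 + 95)/(204 + 39) = 20 + (-29 + 95)/(204 + 39) = 20 + 66/243 = 20 + 66*(1/243) = 20 + 22/81 = 1642/81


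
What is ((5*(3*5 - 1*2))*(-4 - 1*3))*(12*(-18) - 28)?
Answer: 111020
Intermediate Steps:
((5*(3*5 - 1*2))*(-4 - 1*3))*(12*(-18) - 28) = ((5*(15 - 2))*(-4 - 3))*(-216 - 28) = ((5*13)*(-7))*(-244) = (65*(-7))*(-244) = -455*(-244) = 111020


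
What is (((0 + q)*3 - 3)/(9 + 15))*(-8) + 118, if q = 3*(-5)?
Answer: 134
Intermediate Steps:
q = -15
(((0 + q)*3 - 3)/(9 + 15))*(-8) + 118 = (((0 - 15)*3 - 3)/(9 + 15))*(-8) + 118 = ((-15*3 - 3)/24)*(-8) + 118 = ((-45 - 3)*(1/24))*(-8) + 118 = -48*1/24*(-8) + 118 = -2*(-8) + 118 = 16 + 118 = 134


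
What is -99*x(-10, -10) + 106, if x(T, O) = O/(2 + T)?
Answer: -71/4 ≈ -17.750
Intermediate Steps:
x(T, O) = O/(2 + T)
-99*x(-10, -10) + 106 = -(-990)/(2 - 10) + 106 = -(-990)/(-8) + 106 = -(-990)*(-1)/8 + 106 = -99*5/4 + 106 = -495/4 + 106 = -71/4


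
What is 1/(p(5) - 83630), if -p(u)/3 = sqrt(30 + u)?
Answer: -16726/1398795317 + 3*sqrt(35)/6993976585 ≈ -1.1955e-5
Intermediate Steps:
p(u) = -3*sqrt(30 + u)
1/(p(5) - 83630) = 1/(-3*sqrt(30 + 5) - 83630) = 1/(-3*sqrt(35) - 83630) = 1/(-83630 - 3*sqrt(35))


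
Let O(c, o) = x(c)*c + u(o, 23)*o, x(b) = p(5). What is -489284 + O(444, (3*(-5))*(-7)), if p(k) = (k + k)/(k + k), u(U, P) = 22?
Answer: -486530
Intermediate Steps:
p(k) = 1 (p(k) = (2*k)/((2*k)) = (2*k)*(1/(2*k)) = 1)
x(b) = 1
O(c, o) = c + 22*o (O(c, o) = 1*c + 22*o = c + 22*o)
-489284 + O(444, (3*(-5))*(-7)) = -489284 + (444 + 22*((3*(-5))*(-7))) = -489284 + (444 + 22*(-15*(-7))) = -489284 + (444 + 22*105) = -489284 + (444 + 2310) = -489284 + 2754 = -486530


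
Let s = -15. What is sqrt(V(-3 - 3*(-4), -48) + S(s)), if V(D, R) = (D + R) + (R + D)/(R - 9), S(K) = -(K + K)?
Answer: I*sqrt(3002)/19 ≈ 2.8837*I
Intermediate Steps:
S(K) = -2*K
V(D, R) = D + R + (D + R)/(-9 + R) (V(D, R) = (D + R) + (D + R)/(-9 + R) = D + R + (D + R)/(-9 + R))
sqrt(V(-3 - 3*(-4), -48) + S(s)) = sqrt(((-48)**2 - 8*(-3 - 3*(-4)) - 8*(-48) + (-3 - 3*(-4))*(-48))/(-9 - 48) - 2*(-15)) = sqrt((2304 - 8*(-3 + 12) + 384 + (-3 + 12)*(-48))/(-57) + 30) = sqrt(-(2304 - 8*9 + 384 + 9*(-48))/57 + 30) = sqrt(-(2304 - 72 + 384 - 432)/57 + 30) = sqrt(-1/57*2184 + 30) = sqrt(-728/19 + 30) = sqrt(-158/19) = I*sqrt(3002)/19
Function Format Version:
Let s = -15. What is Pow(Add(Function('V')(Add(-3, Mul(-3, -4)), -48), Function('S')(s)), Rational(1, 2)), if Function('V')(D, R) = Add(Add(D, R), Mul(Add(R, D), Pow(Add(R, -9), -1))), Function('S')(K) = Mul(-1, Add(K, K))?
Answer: Mul(Rational(1, 19), I, Pow(3002, Rational(1, 2))) ≈ Mul(2.8837, I)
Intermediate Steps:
Function('S')(K) = Mul(-2, K) (Function('S')(K) = Mul(-1, Mul(2, K)) = Mul(-2, K))
Function('V')(D, R) = Add(D, R, Mul(Pow(Add(-9, R), -1), Add(D, R))) (Function('V')(D, R) = Add(Add(D, R), Mul(Add(D, R), Pow(Add(-9, R), -1))) = Add(Add(D, R), Mul(Pow(Add(-9, R), -1), Add(D, R))) = Add(D, R, Mul(Pow(Add(-9, R), -1), Add(D, R))))
Pow(Add(Function('V')(Add(-3, Mul(-3, -4)), -48), Function('S')(s)), Rational(1, 2)) = Pow(Add(Mul(Pow(Add(-9, -48), -1), Add(Pow(-48, 2), Mul(-8, Add(-3, Mul(-3, -4))), Mul(-8, -48), Mul(Add(-3, Mul(-3, -4)), -48))), Mul(-2, -15)), Rational(1, 2)) = Pow(Add(Mul(Pow(-57, -1), Add(2304, Mul(-8, Add(-3, 12)), 384, Mul(Add(-3, 12), -48))), 30), Rational(1, 2)) = Pow(Add(Mul(Rational(-1, 57), Add(2304, Mul(-8, 9), 384, Mul(9, -48))), 30), Rational(1, 2)) = Pow(Add(Mul(Rational(-1, 57), Add(2304, -72, 384, -432)), 30), Rational(1, 2)) = Pow(Add(Mul(Rational(-1, 57), 2184), 30), Rational(1, 2)) = Pow(Add(Rational(-728, 19), 30), Rational(1, 2)) = Pow(Rational(-158, 19), Rational(1, 2)) = Mul(Rational(1, 19), I, Pow(3002, Rational(1, 2)))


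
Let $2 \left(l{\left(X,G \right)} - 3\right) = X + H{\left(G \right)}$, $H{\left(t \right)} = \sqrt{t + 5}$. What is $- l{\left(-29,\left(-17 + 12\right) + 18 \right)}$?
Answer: $\frac{23}{2} - \frac{3 \sqrt{2}}{2} \approx 9.3787$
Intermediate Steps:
$H{\left(t \right)} = \sqrt{5 + t}$
$l{\left(X,G \right)} = 3 + \frac{X}{2} + \frac{\sqrt{5 + G}}{2}$ ($l{\left(X,G \right)} = 3 + \frac{X + \sqrt{5 + G}}{2} = 3 + \left(\frac{X}{2} + \frac{\sqrt{5 + G}}{2}\right) = 3 + \frac{X}{2} + \frac{\sqrt{5 + G}}{2}$)
$- l{\left(-29,\left(-17 + 12\right) + 18 \right)} = - (3 + \frac{1}{2} \left(-29\right) + \frac{\sqrt{5 + \left(\left(-17 + 12\right) + 18\right)}}{2}) = - (3 - \frac{29}{2} + \frac{\sqrt{5 + \left(-5 + 18\right)}}{2}) = - (3 - \frac{29}{2} + \frac{\sqrt{5 + 13}}{2}) = - (3 - \frac{29}{2} + \frac{\sqrt{18}}{2}) = - (3 - \frac{29}{2} + \frac{3 \sqrt{2}}{2}) = - (- \frac{23}{2} + \frac{3 \sqrt{2}}{2}) = \frac{23}{2} - \frac{3 \sqrt{2}}{2}$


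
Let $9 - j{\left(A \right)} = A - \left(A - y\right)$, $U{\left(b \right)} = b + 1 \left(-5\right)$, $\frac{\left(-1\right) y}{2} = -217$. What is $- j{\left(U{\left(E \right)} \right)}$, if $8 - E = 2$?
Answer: $425$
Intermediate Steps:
$y = 434$ ($y = \left(-2\right) \left(-217\right) = 434$)
$E = 6$ ($E = 8 - 2 = 6$)
$U{\left(b \right)} = -5 + b$ ($U{\left(b \right)} = b - 5 = -5 + b$)
$j{\left(A \right)} = -425$ ($j{\left(A \right)} = 9 - \left(A - \left(-434 + A\right)\right) = 9 - 434 = -425$)
$- j{\left(U{\left(E \right)} \right)} = \left(-1\right) \left(-425\right) = 425$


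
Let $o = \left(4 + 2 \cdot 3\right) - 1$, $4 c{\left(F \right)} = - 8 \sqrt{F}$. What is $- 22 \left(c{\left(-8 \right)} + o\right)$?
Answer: $-198 + 88 i \sqrt{2} \approx -198.0 + 124.45 i$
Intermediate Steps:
$c{\left(F \right)} = - 2 \sqrt{F}$ ($c{\left(F \right)} = \frac{\left(-8\right) \sqrt{F}}{4} = - 2 \sqrt{F}$)
$o = 9$ ($o = \left(4 + 6\right) - 1 = 10 - 1 = 9$)
$- 22 \left(c{\left(-8 \right)} + o\right) = - 22 \left(- 2 \sqrt{-8} + 9\right) = - 22 \left(- 2 \cdot 2 i \sqrt{2} + 9\right) = - 22 \left(- 4 i \sqrt{2} + 9\right) = - 22 \left(9 - 4 i \sqrt{2}\right) = -198 + 88 i \sqrt{2}$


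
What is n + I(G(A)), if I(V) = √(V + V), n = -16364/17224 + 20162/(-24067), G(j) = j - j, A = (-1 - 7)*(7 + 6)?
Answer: -185275669/103632502 ≈ -1.7878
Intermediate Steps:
A = -104 (A = -8*13 = -104)
G(j) = 0
n = -185275669/103632502 (n = -16364*1/17224 + 20162*(-1/24067) = -4091/4306 - 20162/24067 = -185275669/103632502 ≈ -1.7878)
I(V) = √2*√V (I(V) = √(2*V) = √2*√V)
n + I(G(A)) = -185275669/103632502 + √2*√0 = -185275669/103632502 + √2*0 = -185275669/103632502 + 0 = -185275669/103632502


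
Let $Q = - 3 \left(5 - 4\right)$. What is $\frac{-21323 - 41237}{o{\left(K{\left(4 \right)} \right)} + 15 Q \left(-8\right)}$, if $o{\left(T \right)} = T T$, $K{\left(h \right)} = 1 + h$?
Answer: $- \frac{12512}{77} \approx -162.49$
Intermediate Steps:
$Q = -3$ ($Q = \left(-3\right) 1 = -3$)
$o{\left(T \right)} = T^{2}$
$\frac{-21323 - 41237}{o{\left(K{\left(4 \right)} \right)} + 15 Q \left(-8\right)} = \frac{-21323 - 41237}{\left(1 + 4\right)^{2} + 15 \left(-3\right) \left(-8\right)} = - \frac{62560}{5^{2} - -360} = - \frac{62560}{25 + 360} = - \frac{62560}{385} = \left(-62560\right) \frac{1}{385} = - \frac{12512}{77}$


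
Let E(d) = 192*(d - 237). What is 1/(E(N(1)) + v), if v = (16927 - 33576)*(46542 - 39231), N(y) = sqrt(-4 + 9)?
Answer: -40588781/4942347429136443 - 64*sqrt(5)/4942347429136443 ≈ -8.2125e-9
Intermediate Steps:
N(y) = sqrt(5)
E(d) = -45504 + 192*d (E(d) = 192*(-237 + d) = -45504 + 192*d)
v = -121720839 (v = -16649*7311 = -121720839)
1/(E(N(1)) + v) = 1/((-45504 + 192*sqrt(5)) - 121720839) = 1/(-121766343 + 192*sqrt(5))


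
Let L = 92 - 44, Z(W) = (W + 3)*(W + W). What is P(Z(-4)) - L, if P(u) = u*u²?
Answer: 464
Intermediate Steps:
Z(W) = 2*W*(3 + W) (Z(W) = (3 + W)*(2*W) = 2*W*(3 + W))
P(u) = u³
L = 48
P(Z(-4)) - L = (2*(-4)*(3 - 4))³ - 1*48 = (2*(-4)*(-1))³ - 48 = 8³ - 48 = 512 - 48 = 464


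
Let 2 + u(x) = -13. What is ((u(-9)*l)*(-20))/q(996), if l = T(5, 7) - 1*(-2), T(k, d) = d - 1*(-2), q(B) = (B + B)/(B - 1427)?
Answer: -118525/166 ≈ -714.01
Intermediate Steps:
q(B) = 2*B/(-1427 + B) (q(B) = (2*B)/(-1427 + B) = 2*B/(-1427 + B))
u(x) = -15 (u(x) = -2 - 13 = -15)
T(k, d) = 2 + d (T(k, d) = d + 2 = 2 + d)
l = 11 (l = (2 + 7) - 1*(-2) = 9 + 2 = 11)
((u(-9)*l)*(-20))/q(996) = (-15*11*(-20))/((2*996/(-1427 + 996))) = (-165*(-20))/((2*996/(-431))) = 3300/((2*996*(-1/431))) = 3300/(-1992/431) = 3300*(-431/1992) = -118525/166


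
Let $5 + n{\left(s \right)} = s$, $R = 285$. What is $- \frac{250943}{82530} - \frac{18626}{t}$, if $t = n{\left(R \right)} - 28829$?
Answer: $- \frac{803852561}{336592710} \approx -2.3882$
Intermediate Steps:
$n{\left(s \right)} = -5 + s$
$t = -28549$ ($t = \left(-5 + 285\right) - 28829 = 280 - 28829 = -28549$)
$- \frac{250943}{82530} - \frac{18626}{t} = - \frac{250943}{82530} - \frac{18626}{-28549} = \left(-250943\right) \frac{1}{82530} - - \frac{18626}{28549} = - \frac{35849}{11790} + \frac{18626}{28549} = - \frac{803852561}{336592710}$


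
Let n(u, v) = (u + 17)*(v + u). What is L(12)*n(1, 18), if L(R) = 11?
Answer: 3762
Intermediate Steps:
n(u, v) = (17 + u)*(u + v)
L(12)*n(1, 18) = 11*(1² + 17*1 + 17*18 + 1*18) = 11*(1 + 17 + 306 + 18) = 11*342 = 3762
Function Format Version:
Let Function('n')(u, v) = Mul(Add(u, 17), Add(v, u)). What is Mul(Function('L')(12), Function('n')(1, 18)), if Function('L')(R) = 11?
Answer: 3762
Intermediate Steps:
Function('n')(u, v) = Mul(Add(17, u), Add(u, v))
Mul(Function('L')(12), Function('n')(1, 18)) = Mul(11, Add(Pow(1, 2), Mul(17, 1), Mul(17, 18), Mul(1, 18))) = Mul(11, Add(1, 17, 306, 18)) = Mul(11, 342) = 3762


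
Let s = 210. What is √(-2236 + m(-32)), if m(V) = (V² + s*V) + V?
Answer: 2*I*√1991 ≈ 89.241*I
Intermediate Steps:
m(V) = V² + 211*V (m(V) = (V² + 210*V) + V = V² + 211*V)
√(-2236 + m(-32)) = √(-2236 - 32*(211 - 32)) = √(-2236 - 32*179) = √(-2236 - 5728) = √(-7964) = 2*I*√1991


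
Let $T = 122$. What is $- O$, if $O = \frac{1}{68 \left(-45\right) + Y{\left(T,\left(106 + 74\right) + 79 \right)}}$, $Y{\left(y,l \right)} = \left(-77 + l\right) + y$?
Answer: $\frac{1}{2756} \approx 0.00036284$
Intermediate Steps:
$Y{\left(y,l \right)} = -77 + l + y$
$O = - \frac{1}{2756}$ ($O = \frac{1}{68 \left(-45\right) + \left(-77 + \left(\left(106 + 74\right) + 79\right) + 122\right)} = \frac{1}{-3060 + \left(-77 + \left(180 + 79\right) + 122\right)} = \frac{1}{-3060 + \left(-77 + 259 + 122\right)} = \frac{1}{-3060 + 304} = \frac{1}{-2756} = - \frac{1}{2756} \approx -0.00036284$)
$- O = \left(-1\right) \left(- \frac{1}{2756}\right) = \frac{1}{2756}$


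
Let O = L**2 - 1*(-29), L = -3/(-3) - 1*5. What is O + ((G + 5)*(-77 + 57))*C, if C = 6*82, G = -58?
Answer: 521565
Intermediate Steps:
L = -4 (L = -3*(-1/3) - 5 = 1 - 5 = -4)
O = 45 (O = (-4)**2 - 1*(-29) = 16 + 29 = 45)
C = 492
O + ((G + 5)*(-77 + 57))*C = 45 + ((-58 + 5)*(-77 + 57))*492 = 45 - 53*(-20)*492 = 45 + 1060*492 = 45 + 521520 = 521565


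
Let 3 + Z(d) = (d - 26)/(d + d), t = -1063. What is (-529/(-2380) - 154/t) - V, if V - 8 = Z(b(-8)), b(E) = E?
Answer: -34193951/5059880 ≈ -6.7579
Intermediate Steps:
Z(d) = -3 + (-26 + d)/(2*d) (Z(d) = -3 + (d - 26)/(d + d) = -3 + (-26 + d)/((2*d)) = -3 + (-26 + d)*(1/(2*d)) = -3 + (-26 + d)/(2*d))
V = 57/8 (V = 8 + (-5/2 - 13/(-8)) = 8 + (-5/2 - 13*(-1/8)) = 8 + (-5/2 + 13/8) = 8 - 7/8 = 57/8 ≈ 7.1250)
(-529/(-2380) - 154/t) - V = (-529/(-2380) - 154/(-1063)) - 1*57/8 = (-529*(-1/2380) - 154*(-1/1063)) - 57/8 = (529/2380 + 154/1063) - 57/8 = 928847/2529940 - 57/8 = -34193951/5059880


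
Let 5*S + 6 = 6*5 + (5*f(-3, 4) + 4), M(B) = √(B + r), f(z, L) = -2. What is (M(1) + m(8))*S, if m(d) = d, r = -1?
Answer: 144/5 ≈ 28.800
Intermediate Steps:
M(B) = √(-1 + B) (M(B) = √(B - 1) = √(-1 + B))
S = 18/5 (S = -6/5 + (6*5 + (5*(-2) + 4))/5 = -6/5 + (30 + (-10 + 4))/5 = -6/5 + (30 - 6)/5 = -6/5 + (⅕)*24 = -6/5 + 24/5 = 18/5 ≈ 3.6000)
(M(1) + m(8))*S = (√(-1 + 1) + 8)*(18/5) = (√0 + 8)*(18/5) = (0 + 8)*(18/5) = 8*(18/5) = 144/5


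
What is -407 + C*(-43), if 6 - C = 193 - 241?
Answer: -2729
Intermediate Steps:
C = 54 (C = 6 - (193 - 241) = 6 - 1*(-48) = 6 + 48 = 54)
-407 + C*(-43) = -407 + 54*(-43) = -407 - 2322 = -2729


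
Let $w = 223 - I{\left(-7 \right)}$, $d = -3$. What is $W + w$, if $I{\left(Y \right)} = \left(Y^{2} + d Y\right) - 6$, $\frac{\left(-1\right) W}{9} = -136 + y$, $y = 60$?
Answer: $843$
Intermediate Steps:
$W = 684$ ($W = - 9 \left(-136 + 60\right) = \left(-9\right) \left(-76\right) = 684$)
$I{\left(Y \right)} = -6 + Y^{2} - 3 Y$ ($I{\left(Y \right)} = \left(Y^{2} - 3 Y\right) - 6 = -6 + Y^{2} - 3 Y$)
$w = 159$ ($w = 223 - \left(-6 + \left(-7\right)^{2} - -21\right) = 223 - \left(-6 + 49 + 21\right) = 223 - 64 = 159$)
$W + w = 684 + 159 = 843$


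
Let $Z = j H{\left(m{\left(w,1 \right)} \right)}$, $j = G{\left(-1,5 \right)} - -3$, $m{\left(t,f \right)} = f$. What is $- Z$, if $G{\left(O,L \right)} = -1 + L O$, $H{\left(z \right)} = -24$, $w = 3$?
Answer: $-72$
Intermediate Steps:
$j = -3$ ($j = \left(-1 + 5 \left(-1\right)\right) - -3 = \left(-1 - 5\right) + 3 = -6 + 3 = -3$)
$Z = 72$ ($Z = \left(-3\right) \left(-24\right) = 72$)
$- Z = \left(-1\right) 72 = -72$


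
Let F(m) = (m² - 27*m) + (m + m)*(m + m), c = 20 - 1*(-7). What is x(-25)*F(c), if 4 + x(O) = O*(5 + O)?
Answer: 1446336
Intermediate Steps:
x(O) = -4 + O*(5 + O)
c = 27 (c = 20 + 7 = 27)
F(m) = -27*m + 5*m² (F(m) = (m² - 27*m) + (2*m)*(2*m) = (m² - 27*m) + 4*m² = -27*m + 5*m²)
x(-25)*F(c) = (-4 + (-25)² + 5*(-25))*(27*(-27 + 5*27)) = (-4 + 625 - 125)*(27*(-27 + 135)) = 496*(27*108) = 496*2916 = 1446336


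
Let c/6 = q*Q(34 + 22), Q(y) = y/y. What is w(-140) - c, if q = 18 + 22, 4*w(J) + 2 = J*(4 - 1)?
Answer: -691/2 ≈ -345.50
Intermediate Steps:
w(J) = -½ + 3*J/4 (w(J) = -½ + (J*(4 - 1))/4 = -½ + (J*3)/4 = -½ + (3*J)/4 = -½ + 3*J/4)
Q(y) = 1
q = 40
c = 240 (c = 6*(40*1) = 6*40 = 240)
w(-140) - c = (-½ + (¾)*(-140)) - 1*240 = (-½ - 105) - 240 = -211/2 - 240 = -691/2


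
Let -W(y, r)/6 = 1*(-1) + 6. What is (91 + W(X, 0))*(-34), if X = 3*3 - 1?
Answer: -2074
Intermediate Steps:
X = 8 (X = 9 - 1 = 8)
W(y, r) = -30 (W(y, r) = -6*(1*(-1) + 6) = -6*(-1 + 6) = -6*5 = -30)
(91 + W(X, 0))*(-34) = (91 - 30)*(-34) = 61*(-34) = -2074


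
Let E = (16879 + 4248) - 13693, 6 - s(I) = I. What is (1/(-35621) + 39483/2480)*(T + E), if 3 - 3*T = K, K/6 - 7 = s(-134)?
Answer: 10043255667283/88340080 ≈ 1.1369e+5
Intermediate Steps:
s(I) = 6 - I
K = 882 (K = 42 + 6*(6 - 1*(-134)) = 42 + 6*(6 + 134) = 42 + 6*140 = 42 + 840 = 882)
E = 7434 (E = 21127 - 13693 = 7434)
T = -293 (T = 1 - ⅓*882 = 1 - 294 = -293)
(1/(-35621) + 39483/2480)*(T + E) = (1/(-35621) + 39483/2480)*(-293 + 7434) = (-1/35621 + 39483*(1/2480))*7141 = (-1/35621 + 39483/2480)*7141 = (1406421463/88340080)*7141 = 10043255667283/88340080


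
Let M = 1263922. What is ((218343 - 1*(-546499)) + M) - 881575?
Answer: 1147189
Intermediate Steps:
((218343 - 1*(-546499)) + M) - 881575 = ((218343 - 1*(-546499)) + 1263922) - 881575 = ((218343 + 546499) + 1263922) - 881575 = (764842 + 1263922) - 881575 = 2028764 - 881575 = 1147189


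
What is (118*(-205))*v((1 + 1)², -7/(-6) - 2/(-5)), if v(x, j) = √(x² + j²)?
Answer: -2419*√16609/3 ≈ -1.0392e+5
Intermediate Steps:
v(x, j) = √(j² + x²)
(118*(-205))*v((1 + 1)², -7/(-6) - 2/(-5)) = (118*(-205))*√((-7/(-6) - 2/(-5))² + ((1 + 1)²)²) = -24190*√((-7*(-⅙) - 2*(-⅕))² + (2²)²) = -24190*√((7/6 + ⅖)² + 4²) = -24190*√((47/30)² + 16) = -24190*√(2209/900 + 16) = -2419*√16609/3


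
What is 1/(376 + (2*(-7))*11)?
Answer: 1/222 ≈ 0.0045045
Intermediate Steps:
1/(376 + (2*(-7))*11) = 1/(376 - 14*11) = 1/(376 - 154) = 1/222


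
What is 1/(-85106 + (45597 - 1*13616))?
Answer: -1/53125 ≈ -1.8824e-5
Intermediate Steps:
1/(-85106 + (45597 - 1*13616)) = 1/(-85106 + (45597 - 13616)) = 1/(-85106 + 31981) = 1/(-53125) = -1/53125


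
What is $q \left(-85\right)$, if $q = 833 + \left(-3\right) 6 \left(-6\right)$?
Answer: $-79985$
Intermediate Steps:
$q = 941$ ($q = 833 - -108 = 833 + 108 = 941$)
$q \left(-85\right) = 941 \left(-85\right) = -79985$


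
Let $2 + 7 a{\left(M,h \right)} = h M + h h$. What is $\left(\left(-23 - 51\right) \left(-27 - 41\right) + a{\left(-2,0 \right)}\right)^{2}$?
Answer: $\frac{1240589284}{49} \approx 2.5318 \cdot 10^{7}$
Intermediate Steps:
$a{\left(M,h \right)} = - \frac{2}{7} + \frac{h^{2}}{7} + \frac{M h}{7}$ ($a{\left(M,h \right)} = - \frac{2}{7} + \frac{h M + h h}{7} = - \frac{2}{7} + \frac{M h + h^{2}}{7} = - \frac{2}{7} + \frac{h^{2} + M h}{7} = - \frac{2}{7} + \left(\frac{h^{2}}{7} + \frac{M h}{7}\right) = - \frac{2}{7} + \frac{h^{2}}{7} + \frac{M h}{7}$)
$\left(\left(-23 - 51\right) \left(-27 - 41\right) + a{\left(-2,0 \right)}\right)^{2} = \left(\left(-23 - 51\right) \left(-27 - 41\right) + \left(- \frac{2}{7} + \frac{0^{2}}{7} + \frac{1}{7} \left(-2\right) 0\right)\right)^{2} = \left(\left(-74\right) \left(-68\right) + \left(- \frac{2}{7} + \frac{1}{7} \cdot 0 + 0\right)\right)^{2} = \left(5032 + \left(- \frac{2}{7} + 0 + 0\right)\right)^{2} = \left(5032 - \frac{2}{7}\right)^{2} = \left(\frac{35222}{7}\right)^{2} = \frac{1240589284}{49}$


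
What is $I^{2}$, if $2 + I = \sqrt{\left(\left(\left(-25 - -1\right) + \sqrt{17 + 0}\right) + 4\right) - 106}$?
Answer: $\left(2 - i \sqrt{126 - \sqrt{17}}\right)^{2} \approx -117.88 - 44.159 i$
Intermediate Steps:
$I = -2 + \sqrt{-126 + \sqrt{17}}$ ($I = -2 + \sqrt{\left(\left(\left(-25 - -1\right) + \sqrt{17 + 0}\right) + 4\right) - 106} = -2 + \sqrt{\left(\left(\left(-25 + 1\right) + \sqrt{17}\right) + 4\right) - 106} = -2 + \sqrt{\left(\left(-24 + \sqrt{17}\right) + 4\right) - 106} = -2 + \sqrt{\left(-20 + \sqrt{17}\right) - 106} = -2 + \sqrt{-126 + \sqrt{17}} \approx -2.0 + 11.04 i$)
$I^{2} = \left(-2 + i \sqrt{126 - \sqrt{17}}\right)^{2}$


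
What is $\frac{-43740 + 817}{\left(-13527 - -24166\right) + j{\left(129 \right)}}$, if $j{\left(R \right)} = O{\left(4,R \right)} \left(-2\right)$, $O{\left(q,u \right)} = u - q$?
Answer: $- \frac{42923}{10389} \approx -4.1316$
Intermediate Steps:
$j{\left(R \right)} = 8 - 2 R$ ($j{\left(R \right)} = \left(R - 4\right) \left(-2\right) = \left(-4 + R\right) \left(-2\right) = 8 - 2 R$)
$\frac{-43740 + 817}{\left(-13527 - -24166\right) + j{\left(129 \right)}} = \frac{-43740 + 817}{\left(-13527 - -24166\right) + \left(8 - 258\right)} = - \frac{42923}{\left(-13527 + 24166\right) + \left(8 - 258\right)} = - \frac{42923}{10639 - 250} = - \frac{42923}{10389}$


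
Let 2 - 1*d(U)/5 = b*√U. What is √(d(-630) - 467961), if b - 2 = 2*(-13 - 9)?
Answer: √(-467951 + 630*I*√70) ≈ 3.853 + 684.08*I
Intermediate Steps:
b = -42 (b = 2 + 2*(-13 - 9) = 2 + 2*(-22) = 2 - 44 = -42)
d(U) = 10 + 210*√U (d(U) = 10 - (-210)*√U = 10 + 210*√U)
√(d(-630) - 467961) = √((10 + 210*√(-630)) - 467961) = √((10 + 210*(3*I*√70)) - 467961) = √((10 + 630*I*√70) - 467961) = √(-467951 + 630*I*√70)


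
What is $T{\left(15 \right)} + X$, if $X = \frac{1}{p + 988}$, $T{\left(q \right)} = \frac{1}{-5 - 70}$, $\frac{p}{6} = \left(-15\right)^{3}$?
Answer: $- \frac{19337}{1444650} \approx -0.013385$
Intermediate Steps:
$p = -20250$ ($p = 6 \left(-15\right)^{3} = 6 \left(-3375\right) = -20250$)
$T{\left(q \right)} = - \frac{1}{75}$ ($T{\left(q \right)} = \frac{1}{-75} = - \frac{1}{75}$)
$X = - \frac{1}{19262}$ ($X = \frac{1}{-20250 + 988} = \frac{1}{-19262} = - \frac{1}{19262} \approx -5.1916 \cdot 10^{-5}$)
$T{\left(15 \right)} + X = - \frac{1}{75} - \frac{1}{19262} = - \frac{19337}{1444650}$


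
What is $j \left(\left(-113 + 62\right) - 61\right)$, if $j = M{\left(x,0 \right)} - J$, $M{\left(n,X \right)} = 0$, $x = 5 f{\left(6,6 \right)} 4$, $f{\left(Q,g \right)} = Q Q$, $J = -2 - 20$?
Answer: $-2464$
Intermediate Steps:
$J = -22$ ($J = -2 - 20 = -22$)
$f{\left(Q,g \right)} = Q^{2}$
$x = 720$ ($x = 5 \cdot 6^{2} \cdot 4 = 5 \cdot 36 \cdot 4 = 180 \cdot 4 = 720$)
$j = 22$ ($j = 0 - -22 = 0 + 22 = 22$)
$j \left(\left(-113 + 62\right) - 61\right) = 22 \left(\left(-113 + 62\right) - 61\right) = 22 \left(-51 - 61\right) = 22 \left(-112\right) = -2464$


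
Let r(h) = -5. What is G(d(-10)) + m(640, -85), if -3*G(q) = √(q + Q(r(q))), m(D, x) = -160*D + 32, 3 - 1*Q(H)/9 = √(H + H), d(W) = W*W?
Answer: -102368 - √(127 - 9*I*√10)/3 ≈ -1.0237e+5 + 0.41832*I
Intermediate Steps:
d(W) = W²
Q(H) = 27 - 9*√2*√H (Q(H) = 27 - 9*√(H + H) = 27 - 9*√2*√H)
m(D, x) = 32 - 160*D
G(q) = -√(27 + q - 9*I*√10)/3 (G(q) = -√(q + (27 - 9*√2*√(-5)))/3 = -√(q + (27 - 9*√2*I*√5))/3 = -√(q + (27 - 9*I*√10))/3 = -√(27 + q - 9*I*√10)/3)
G(d(-10)) + m(640, -85) = -√(27 + (-10)² - 9*I*√10)/3 + (32 - 160*640) = -√(27 + 100 - 9*I*√10)/3 + (32 - 102400) = -√(127 - 9*I*√10)/3 - 102368 = -102368 - √(127 - 9*I*√10)/3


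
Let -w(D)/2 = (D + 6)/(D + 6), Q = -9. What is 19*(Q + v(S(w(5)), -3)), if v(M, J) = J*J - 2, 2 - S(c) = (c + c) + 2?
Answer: -38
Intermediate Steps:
w(D) = -2 (w(D) = -2*(D + 6)/(D + 6) = -2*(6 + D)/(6 + D) = -2*1 = -2)
S(c) = -2*c (S(c) = 2 - ((c + c) + 2) = 2 - (2*c + 2) = 2 - (2 + 2*c) = 2 + (-2 - 2*c) = -2*c)
v(M, J) = -2 + J**2 (v(M, J) = J**2 - 2 = -2 + J**2)
19*(Q + v(S(w(5)), -3)) = 19*(-9 + (-2 + (-3)**2)) = 19*(-9 + (-2 + 9)) = 19*(-9 + 7) = 19*(-2) = -38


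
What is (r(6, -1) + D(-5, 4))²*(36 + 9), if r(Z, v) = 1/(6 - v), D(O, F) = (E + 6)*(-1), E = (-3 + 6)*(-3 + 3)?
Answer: 75645/49 ≈ 1543.8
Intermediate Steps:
E = 0 (E = 3*0 = 0)
D(O, F) = -6 (D(O, F) = (0 + 6)*(-1) = 6*(-1) = -6)
(r(6, -1) + D(-5, 4))²*(36 + 9) = (-1/(-6 - 1) - 6)²*(36 + 9) = (-1/(-7) - 6)²*45 = (-1*(-⅐) - 6)²*45 = (⅐ - 6)²*45 = (-41/7)²*45 = (1681/49)*45 = 75645/49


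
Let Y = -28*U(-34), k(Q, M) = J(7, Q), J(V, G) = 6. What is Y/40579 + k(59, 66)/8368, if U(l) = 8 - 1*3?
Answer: -66289/24254648 ≈ -0.0027330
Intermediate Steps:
U(l) = 5 (U(l) = 8 - 3 = 5)
k(Q, M) = 6
Y = -140 (Y = -28*5 = -140)
Y/40579 + k(59, 66)/8368 = -140/40579 + 6/8368 = -140*1/40579 + 6*(1/8368) = -20/5797 + 3/4184 = -66289/24254648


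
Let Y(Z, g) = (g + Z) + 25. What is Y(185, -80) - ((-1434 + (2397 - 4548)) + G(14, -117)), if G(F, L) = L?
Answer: 3832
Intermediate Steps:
Y(Z, g) = 25 + Z + g (Y(Z, g) = (Z + g) + 25 = 25 + Z + g)
Y(185, -80) - ((-1434 + (2397 - 4548)) + G(14, -117)) = (25 + 185 - 80) - ((-1434 + (2397 - 4548)) - 117) = 130 - ((-1434 - 2151) - 117) = 130 - (-3585 - 117) = 130 - 1*(-3702) = 130 + 3702 = 3832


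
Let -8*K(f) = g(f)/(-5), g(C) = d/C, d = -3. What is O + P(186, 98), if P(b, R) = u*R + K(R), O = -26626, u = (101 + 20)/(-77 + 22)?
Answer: -21043815/784 ≈ -26842.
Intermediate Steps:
g(C) = -3/C
u = -11/5 (u = 121/(-55) = 121*(-1/55) = -11/5 ≈ -2.2000)
K(f) = -3/(40*f) (K(f) = -(-3/f)/(8*(-5)) = -(-3/f)*(-1)/(8*5) = -3/(40*f))
P(b, R) = -11*R/5 - 3/(40*R)
O + P(186, 98) = -26626 + (1/40)*(-3 - 88*98²)/98 = -26626 + (1/40)*(1/98)*(-3 - 88*9604) = -26626 + (1/40)*(1/98)*(-3 - 845152) = -26626 + (1/40)*(1/98)*(-845155) = -26626 - 169031/784 = -21043815/784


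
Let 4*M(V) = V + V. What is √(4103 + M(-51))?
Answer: √16310/2 ≈ 63.855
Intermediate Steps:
M(V) = V/2 (M(V) = (V + V)/4 = (2*V)/4 = V/2)
√(4103 + M(-51)) = √(4103 + (½)*(-51)) = √(4103 - 51/2) = √(8155/2) = √16310/2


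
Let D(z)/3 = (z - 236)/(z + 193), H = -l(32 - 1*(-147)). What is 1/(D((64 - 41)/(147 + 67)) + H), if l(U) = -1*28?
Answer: 13775/335219 ≈ 0.041093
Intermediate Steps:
l(U) = -28
H = 28 (H = -1*(-28) = 28)
D(z) = 3*(-236 + z)/(193 + z) (D(z) = 3*((z - 236)/(z + 193)) = 3*((-236 + z)/(193 + z)) = 3*(-236 + z)/(193 + z))
1/(D((64 - 41)/(147 + 67)) + H) = 1/(3*(-236 + (64 - 41)/(147 + 67))/(193 + (64 - 41)/(147 + 67)) + 28) = 1/(3*(-236 + 23/214)/(193 + 23/214) + 28) = 1/(3*(-50481/214)/(41325/214) + 28) = 1/(3*(214/41325)*(-50481/214) + 28) = 1/(-50481/13775 + 28) = 1/(335219/13775) = 13775/335219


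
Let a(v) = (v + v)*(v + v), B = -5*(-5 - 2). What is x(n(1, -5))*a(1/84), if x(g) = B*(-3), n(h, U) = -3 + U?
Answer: -5/84 ≈ -0.059524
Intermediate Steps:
B = 35 (B = -5*(-7) = 35)
x(g) = -105 (x(g) = 35*(-3) = -105)
a(v) = 4*v**2 (a(v) = (2*v)*(2*v) = 4*v**2)
x(n(1, -5))*a(1/84) = -420*(1/84)**2 = -420/7056 = -105*1/1764 = -5/84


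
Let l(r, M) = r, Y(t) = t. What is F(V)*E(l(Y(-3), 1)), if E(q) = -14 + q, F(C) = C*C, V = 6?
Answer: -612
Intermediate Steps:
F(C) = C²
F(V)*E(l(Y(-3), 1)) = 6²*(-14 - 3) = 36*(-17) = -612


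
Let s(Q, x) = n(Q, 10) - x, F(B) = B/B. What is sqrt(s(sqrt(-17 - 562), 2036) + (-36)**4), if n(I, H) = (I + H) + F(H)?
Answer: sqrt(1677591 + I*sqrt(579)) ≈ 1295.2 + 0.009*I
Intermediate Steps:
F(B) = 1
n(I, H) = 1 + H + I (n(I, H) = (I + H) + 1 = (H + I) + 1 = 1 + H + I)
s(Q, x) = 11 + Q - x (s(Q, x) = (1 + 10 + Q) - x = (11 + Q) - x = 11 + Q - x)
sqrt(s(sqrt(-17 - 562), 2036) + (-36)**4) = sqrt((11 + sqrt(-17 - 562) - 1*2036) + (-36)**4) = sqrt((11 + sqrt(-579) - 2036) + 1679616) = sqrt((11 + I*sqrt(579) - 2036) + 1679616) = sqrt((-2025 + I*sqrt(579)) + 1679616) = sqrt(1677591 + I*sqrt(579))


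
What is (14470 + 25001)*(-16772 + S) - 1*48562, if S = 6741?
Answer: -395982163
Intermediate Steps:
(14470 + 25001)*(-16772 + S) - 1*48562 = (14470 + 25001)*(-16772 + 6741) - 1*48562 = 39471*(-10031) - 48562 = -395933601 - 48562 = -395982163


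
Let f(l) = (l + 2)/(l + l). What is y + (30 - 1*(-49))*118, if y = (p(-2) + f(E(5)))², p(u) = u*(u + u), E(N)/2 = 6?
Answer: 1352977/144 ≈ 9395.7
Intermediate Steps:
E(N) = 12 (E(N) = 2*6 = 12)
p(u) = 2*u² (p(u) = u*(2*u) = 2*u²)
f(l) = (2 + l)/(2*l) (f(l) = (2 + l)/((2*l)) = (2 + l)*(1/(2*l)) = (2 + l)/(2*l))
y = 10609/144 (y = (2*(-2)² + (½)*(2 + 12)/12)² = (2*4 + (½)*(1/12)*14)² = (8 + 7/12)² = (103/12)² = 10609/144 ≈ 73.674)
y + (30 - 1*(-49))*118 = 10609/144 + (30 - 1*(-49))*118 = 10609/144 + (30 + 49)*118 = 10609/144 + 79*118 = 10609/144 + 9322 = 1352977/144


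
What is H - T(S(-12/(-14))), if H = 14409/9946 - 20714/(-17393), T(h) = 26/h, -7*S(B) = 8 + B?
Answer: 124350878197/5362714118 ≈ 23.188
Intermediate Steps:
S(B) = -8/7 - B/7 (S(B) = -(8 + B)/7 = -8/7 - B/7)
H = 456637181/172990778 (H = 14409*(1/9946) - 20714*(-1/17393) = 14409/9946 + 20714/17393 = 456637181/172990778 ≈ 2.6397)
H - T(S(-12/(-14))) = 456637181/172990778 - 26/(-8/7 - (-12)/(7*(-14))) = 456637181/172990778 - 26/(-8/7 - (-12)*(-1)/(7*14)) = 456637181/172990778 - 26/(-8/7 - ⅐*6/7) = 456637181/172990778 - 26/(-8/7 - 6/49) = 456637181/172990778 - 26/(-62/49) = 456637181/172990778 - 26*(-49)/62 = 456637181/172990778 - 1*(-637/31) = 456637181/172990778 + 637/31 = 124350878197/5362714118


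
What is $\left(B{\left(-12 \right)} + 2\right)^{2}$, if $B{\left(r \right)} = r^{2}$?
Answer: $21316$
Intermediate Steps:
$\left(B{\left(-12 \right)} + 2\right)^{2} = \left(\left(-12\right)^{2} + 2\right)^{2} = \left(144 + 2\right)^{2} = 146^{2} = 21316$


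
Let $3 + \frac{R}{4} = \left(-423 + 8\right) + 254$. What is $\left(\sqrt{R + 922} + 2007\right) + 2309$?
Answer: $4316 + \sqrt{266} \approx 4332.3$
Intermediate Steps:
$R = -656$ ($R = -12 + 4 \left(\left(-423 + 8\right) + 254\right) = -12 + 4 \left(-415 + 254\right) = -12 + 4 \left(-161\right) = -12 - 644 = -656$)
$\left(\sqrt{R + 922} + 2007\right) + 2309 = \left(\sqrt{-656 + 922} + 2007\right) + 2309 = \left(\sqrt{266} + 2007\right) + 2309 = \left(2007 + \sqrt{266}\right) + 2309 = 4316 + \sqrt{266}$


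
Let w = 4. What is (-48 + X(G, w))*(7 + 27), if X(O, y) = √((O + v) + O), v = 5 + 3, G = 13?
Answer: -1632 + 34*√34 ≈ -1433.7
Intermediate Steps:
v = 8
X(O, y) = √(8 + 2*O) (X(O, y) = √((O + 8) + O) = √((8 + O) + O) = √(8 + 2*O))
(-48 + X(G, w))*(7 + 27) = (-48 + √(8 + 2*13))*(7 + 27) = (-48 + √(8 + 26))*34 = (-48 + √34)*34 = -1632 + 34*√34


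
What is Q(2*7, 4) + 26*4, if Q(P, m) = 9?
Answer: 113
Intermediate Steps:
Q(2*7, 4) + 26*4 = 9 + 26*4 = 9 + 104 = 113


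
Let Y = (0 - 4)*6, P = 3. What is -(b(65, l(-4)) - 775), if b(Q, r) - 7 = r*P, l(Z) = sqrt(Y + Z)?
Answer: 768 - 6*I*sqrt(7) ≈ 768.0 - 15.875*I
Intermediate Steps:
Y = -24 (Y = -4*6 = -24)
l(Z) = sqrt(-24 + Z)
b(Q, r) = 7 + 3*r (b(Q, r) = 7 + r*3 = 7 + 3*r)
-(b(65, l(-4)) - 775) = -((7 + 3*sqrt(-24 - 4)) - 775) = -((7 + 3*sqrt(-28)) - 775) = -((7 + 3*(2*I*sqrt(7))) - 775) = -((7 + 6*I*sqrt(7)) - 775) = -(-768 + 6*I*sqrt(7)) = 768 - 6*I*sqrt(7)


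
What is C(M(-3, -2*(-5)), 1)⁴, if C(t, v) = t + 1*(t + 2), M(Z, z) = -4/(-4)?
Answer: 256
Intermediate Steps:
M(Z, z) = 1 (M(Z, z) = -4*(-¼) = 1)
C(t, v) = 2 + 2*t (C(t, v) = t + 1*(2 + t) = t + (2 + t) = 2 + 2*t)
C(M(-3, -2*(-5)), 1)⁴ = (2 + 2*1)⁴ = (2 + 2)⁴ = 4⁴ = 256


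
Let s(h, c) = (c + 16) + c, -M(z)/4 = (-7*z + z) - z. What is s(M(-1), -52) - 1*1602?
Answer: -1690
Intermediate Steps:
M(z) = 28*z (M(z) = -4*((-7*z + z) - z) = -4*(-6*z - z) = -(-28)*z = 28*z)
s(h, c) = 16 + 2*c (s(h, c) = (16 + c) + c = 16 + 2*c)
s(M(-1), -52) - 1*1602 = (16 + 2*(-52)) - 1*1602 = (16 - 104) - 1602 = -88 - 1602 = -1690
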